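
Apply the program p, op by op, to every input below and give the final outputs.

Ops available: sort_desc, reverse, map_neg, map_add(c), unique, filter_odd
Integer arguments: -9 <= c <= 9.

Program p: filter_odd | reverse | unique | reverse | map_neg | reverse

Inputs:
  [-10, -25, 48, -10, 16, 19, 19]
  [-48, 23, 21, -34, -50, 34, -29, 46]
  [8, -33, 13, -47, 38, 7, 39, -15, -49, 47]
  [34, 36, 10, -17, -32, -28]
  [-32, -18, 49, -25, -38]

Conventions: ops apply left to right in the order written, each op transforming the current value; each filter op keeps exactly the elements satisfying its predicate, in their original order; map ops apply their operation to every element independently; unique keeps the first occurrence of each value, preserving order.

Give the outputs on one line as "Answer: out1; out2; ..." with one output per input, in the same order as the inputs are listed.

Execution, op by op:
  [-10, -25, 48, -10, 16, 19, 19] -> [-25, 19, 19] -> [19, 19, -25] -> [19, -25] -> [-25, 19] -> [25, -19] -> [-19, 25]
  [-48, 23, 21, -34, -50, 34, -29, 46] -> [23, 21, -29] -> [-29, 21, 23] -> [-29, 21, 23] -> [23, 21, -29] -> [-23, -21, 29] -> [29, -21, -23]
  [8, -33, 13, -47, 38, 7, 39, -15, -49, 47] -> [-33, 13, -47, 7, 39, -15, -49, 47] -> [47, -49, -15, 39, 7, -47, 13, -33] -> [47, -49, -15, 39, 7, -47, 13, -33] -> [-33, 13, -47, 7, 39, -15, -49, 47] -> [33, -13, 47, -7, -39, 15, 49, -47] -> [-47, 49, 15, -39, -7, 47, -13, 33]
  [34, 36, 10, -17, -32, -28] -> [-17] -> [-17] -> [-17] -> [-17] -> [17] -> [17]
  [-32, -18, 49, -25, -38] -> [49, -25] -> [-25, 49] -> [-25, 49] -> [49, -25] -> [-49, 25] -> [25, -49]

[-19, 25]; [29, -21, -23]; [-47, 49, 15, -39, -7, 47, -13, 33]; [17]; [25, -49]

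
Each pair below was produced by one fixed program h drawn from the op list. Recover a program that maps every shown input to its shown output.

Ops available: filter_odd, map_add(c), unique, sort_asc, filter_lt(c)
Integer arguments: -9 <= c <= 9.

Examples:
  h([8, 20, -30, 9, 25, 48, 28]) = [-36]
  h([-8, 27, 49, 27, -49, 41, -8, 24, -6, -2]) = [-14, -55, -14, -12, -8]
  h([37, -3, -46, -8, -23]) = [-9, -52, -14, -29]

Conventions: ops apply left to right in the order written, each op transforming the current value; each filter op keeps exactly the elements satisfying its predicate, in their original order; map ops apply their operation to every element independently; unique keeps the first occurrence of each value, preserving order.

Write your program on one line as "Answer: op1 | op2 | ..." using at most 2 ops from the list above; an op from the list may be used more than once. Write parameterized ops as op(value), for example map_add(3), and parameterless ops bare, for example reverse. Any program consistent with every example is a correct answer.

filter_lt(8) | map_add(-6)

Check, running the answer program on each example:
  [8, 20, -30, 9, 25, 48, 28] -> [-30] -> [-36]
  [-8, 27, 49, 27, -49, 41, -8, 24, -6, -2] -> [-8, -49, -8, -6, -2] -> [-14, -55, -14, -12, -8]
  [37, -3, -46, -8, -23] -> [-3, -46, -8, -23] -> [-9, -52, -14, -29]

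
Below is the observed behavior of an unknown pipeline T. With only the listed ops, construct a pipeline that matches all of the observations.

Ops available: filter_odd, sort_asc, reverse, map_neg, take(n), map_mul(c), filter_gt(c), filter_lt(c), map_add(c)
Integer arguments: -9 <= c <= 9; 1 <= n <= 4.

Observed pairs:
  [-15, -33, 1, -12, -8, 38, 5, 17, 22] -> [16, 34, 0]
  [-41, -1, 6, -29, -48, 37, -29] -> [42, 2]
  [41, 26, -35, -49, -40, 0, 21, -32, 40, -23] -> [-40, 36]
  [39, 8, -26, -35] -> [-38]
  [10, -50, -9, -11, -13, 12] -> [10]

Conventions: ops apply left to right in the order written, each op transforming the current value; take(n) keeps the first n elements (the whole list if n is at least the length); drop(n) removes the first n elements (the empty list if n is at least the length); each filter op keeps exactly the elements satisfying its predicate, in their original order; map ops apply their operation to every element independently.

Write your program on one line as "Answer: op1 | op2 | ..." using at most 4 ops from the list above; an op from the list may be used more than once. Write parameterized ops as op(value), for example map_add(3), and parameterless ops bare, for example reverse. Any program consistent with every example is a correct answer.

take(3) | map_neg | filter_odd | map_add(1)

Check, running the answer program on each example:
  [-15, -33, 1, -12, -8, 38, 5, 17, 22] -> [-15, -33, 1] -> [15, 33, -1] -> [15, 33, -1] -> [16, 34, 0]
  [-41, -1, 6, -29, -48, 37, -29] -> [-41, -1, 6] -> [41, 1, -6] -> [41, 1] -> [42, 2]
  [41, 26, -35, -49, -40, 0, 21, -32, 40, -23] -> [41, 26, -35] -> [-41, -26, 35] -> [-41, 35] -> [-40, 36]
  [39, 8, -26, -35] -> [39, 8, -26] -> [-39, -8, 26] -> [-39] -> [-38]
  [10, -50, -9, -11, -13, 12] -> [10, -50, -9] -> [-10, 50, 9] -> [9] -> [10]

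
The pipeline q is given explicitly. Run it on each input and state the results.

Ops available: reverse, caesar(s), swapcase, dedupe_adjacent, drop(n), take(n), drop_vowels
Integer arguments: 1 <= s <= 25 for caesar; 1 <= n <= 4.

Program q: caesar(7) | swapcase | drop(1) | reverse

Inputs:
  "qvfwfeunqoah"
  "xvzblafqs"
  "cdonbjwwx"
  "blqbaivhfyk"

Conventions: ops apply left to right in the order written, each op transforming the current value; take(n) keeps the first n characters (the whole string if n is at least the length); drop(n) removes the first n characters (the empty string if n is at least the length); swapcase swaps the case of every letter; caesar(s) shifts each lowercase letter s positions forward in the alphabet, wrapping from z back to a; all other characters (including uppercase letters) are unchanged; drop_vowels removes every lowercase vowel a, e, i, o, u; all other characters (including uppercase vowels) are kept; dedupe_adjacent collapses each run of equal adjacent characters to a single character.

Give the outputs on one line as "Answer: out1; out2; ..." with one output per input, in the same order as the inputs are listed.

"OHVXUBLMDMC"; "ZXMHSIGC"; "EDDQIUVK"; "RFMOCPHIXS"

Execution, op by op:
  "qvfwfeunqoah" -> "xcmdmlbuxvho" -> "XCMDMLBUXVHO" -> "CMDMLBUXVHO" -> "OHVXUBLMDMC"
  "xvzblafqs" -> "ecgishmxz" -> "ECGISHMXZ" -> "CGISHMXZ" -> "ZXMHSIGC"
  "cdonbjwwx" -> "jkvuiqdde" -> "JKVUIQDDE" -> "KVUIQDDE" -> "EDDQIUVK"
  "blqbaivhfyk" -> "isxihpcomfr" -> "ISXIHPCOMFR" -> "SXIHPCOMFR" -> "RFMOCPHIXS"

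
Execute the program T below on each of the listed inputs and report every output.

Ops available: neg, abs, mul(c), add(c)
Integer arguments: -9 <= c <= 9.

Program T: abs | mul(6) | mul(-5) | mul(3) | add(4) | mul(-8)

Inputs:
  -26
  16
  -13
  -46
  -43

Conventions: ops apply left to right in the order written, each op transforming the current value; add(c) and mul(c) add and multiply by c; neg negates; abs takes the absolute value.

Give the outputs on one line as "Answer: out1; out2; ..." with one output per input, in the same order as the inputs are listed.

18688; 11488; 9328; 33088; 30928

Execution, op by op:
  -26 -> 26 -> 156 -> -780 -> -2340 -> -2336 -> 18688
  16 -> 16 -> 96 -> -480 -> -1440 -> -1436 -> 11488
  -13 -> 13 -> 78 -> -390 -> -1170 -> -1166 -> 9328
  -46 -> 46 -> 276 -> -1380 -> -4140 -> -4136 -> 33088
  -43 -> 43 -> 258 -> -1290 -> -3870 -> -3866 -> 30928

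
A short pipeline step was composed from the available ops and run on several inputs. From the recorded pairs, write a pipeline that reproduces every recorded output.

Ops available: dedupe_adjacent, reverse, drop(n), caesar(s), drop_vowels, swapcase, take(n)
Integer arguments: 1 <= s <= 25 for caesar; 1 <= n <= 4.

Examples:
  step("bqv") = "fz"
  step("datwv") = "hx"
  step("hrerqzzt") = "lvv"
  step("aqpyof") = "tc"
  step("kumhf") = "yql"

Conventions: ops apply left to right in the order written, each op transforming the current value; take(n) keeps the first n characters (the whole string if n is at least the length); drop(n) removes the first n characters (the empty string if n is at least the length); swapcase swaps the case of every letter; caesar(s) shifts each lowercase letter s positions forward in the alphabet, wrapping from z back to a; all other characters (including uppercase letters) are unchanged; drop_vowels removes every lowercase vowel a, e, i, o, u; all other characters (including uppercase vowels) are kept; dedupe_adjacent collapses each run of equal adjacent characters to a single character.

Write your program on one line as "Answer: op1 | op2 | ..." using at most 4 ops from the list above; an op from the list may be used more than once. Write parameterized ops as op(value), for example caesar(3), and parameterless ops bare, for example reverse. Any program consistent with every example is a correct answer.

take(4) | caesar(4) | drop_vowels

Check, running the answer program on each example:
  "bqv" -> "bqv" -> "fuz" -> "fz"
  "datwv" -> "datw" -> "hexa" -> "hx"
  "hrerqzzt" -> "hrer" -> "lviv" -> "lvv"
  "aqpyof" -> "aqpy" -> "eutc" -> "tc"
  "kumhf" -> "kumh" -> "oyql" -> "yql"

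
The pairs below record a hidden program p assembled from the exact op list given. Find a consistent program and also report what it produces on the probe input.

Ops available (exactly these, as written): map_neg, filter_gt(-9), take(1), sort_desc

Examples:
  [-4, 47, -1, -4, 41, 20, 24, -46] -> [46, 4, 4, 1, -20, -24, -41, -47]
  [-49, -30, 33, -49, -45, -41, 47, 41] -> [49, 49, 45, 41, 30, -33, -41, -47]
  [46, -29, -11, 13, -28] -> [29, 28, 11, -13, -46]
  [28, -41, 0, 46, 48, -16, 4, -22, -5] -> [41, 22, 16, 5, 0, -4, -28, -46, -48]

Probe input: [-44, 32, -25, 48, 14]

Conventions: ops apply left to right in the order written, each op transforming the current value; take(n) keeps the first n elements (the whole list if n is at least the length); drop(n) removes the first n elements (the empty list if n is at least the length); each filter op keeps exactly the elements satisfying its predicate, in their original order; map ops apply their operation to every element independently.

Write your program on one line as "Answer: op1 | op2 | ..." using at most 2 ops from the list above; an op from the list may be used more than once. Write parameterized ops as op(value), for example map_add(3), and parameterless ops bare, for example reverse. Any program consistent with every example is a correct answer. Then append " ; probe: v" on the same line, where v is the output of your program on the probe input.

map_neg | sort_desc ; probe: [44, 25, -14, -32, -48]

Check, running the answer program on each example:
  [-4, 47, -1, -4, 41, 20, 24, -46] -> [4, -47, 1, 4, -41, -20, -24, 46] -> [46, 4, 4, 1, -20, -24, -41, -47]
  [-49, -30, 33, -49, -45, -41, 47, 41] -> [49, 30, -33, 49, 45, 41, -47, -41] -> [49, 49, 45, 41, 30, -33, -41, -47]
  [46, -29, -11, 13, -28] -> [-46, 29, 11, -13, 28] -> [29, 28, 11, -13, -46]
  [28, -41, 0, 46, 48, -16, 4, -22, -5] -> [-28, 41, 0, -46, -48, 16, -4, 22, 5] -> [41, 22, 16, 5, 0, -4, -28, -46, -48]
  probe: [-44, 32, -25, 48, 14] -> [44, -32, 25, -48, -14] -> [44, 25, -14, -32, -48]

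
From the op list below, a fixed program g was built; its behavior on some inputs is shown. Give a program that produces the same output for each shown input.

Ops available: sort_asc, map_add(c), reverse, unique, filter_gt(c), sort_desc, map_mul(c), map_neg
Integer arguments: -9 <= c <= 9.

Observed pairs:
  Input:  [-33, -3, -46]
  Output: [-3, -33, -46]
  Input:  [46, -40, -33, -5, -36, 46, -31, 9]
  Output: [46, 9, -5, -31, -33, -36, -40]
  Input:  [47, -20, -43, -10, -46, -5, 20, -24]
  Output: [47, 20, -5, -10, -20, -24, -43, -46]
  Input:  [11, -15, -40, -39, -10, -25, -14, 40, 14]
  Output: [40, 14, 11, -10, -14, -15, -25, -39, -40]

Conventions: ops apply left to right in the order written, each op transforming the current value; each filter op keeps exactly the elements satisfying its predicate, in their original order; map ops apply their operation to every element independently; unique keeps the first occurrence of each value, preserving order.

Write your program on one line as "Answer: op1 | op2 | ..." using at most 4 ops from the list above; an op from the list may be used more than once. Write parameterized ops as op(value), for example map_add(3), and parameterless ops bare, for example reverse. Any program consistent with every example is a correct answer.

sort_asc | unique | sort_desc

Check, running the answer program on each example:
  [-33, -3, -46] -> [-46, -33, -3] -> [-46, -33, -3] -> [-3, -33, -46]
  [46, -40, -33, -5, -36, 46, -31, 9] -> [-40, -36, -33, -31, -5, 9, 46, 46] -> [-40, -36, -33, -31, -5, 9, 46] -> [46, 9, -5, -31, -33, -36, -40]
  [47, -20, -43, -10, -46, -5, 20, -24] -> [-46, -43, -24, -20, -10, -5, 20, 47] -> [-46, -43, -24, -20, -10, -5, 20, 47] -> [47, 20, -5, -10, -20, -24, -43, -46]
  [11, -15, -40, -39, -10, -25, -14, 40, 14] -> [-40, -39, -25, -15, -14, -10, 11, 14, 40] -> [-40, -39, -25, -15, -14, -10, 11, 14, 40] -> [40, 14, 11, -10, -14, -15, -25, -39, -40]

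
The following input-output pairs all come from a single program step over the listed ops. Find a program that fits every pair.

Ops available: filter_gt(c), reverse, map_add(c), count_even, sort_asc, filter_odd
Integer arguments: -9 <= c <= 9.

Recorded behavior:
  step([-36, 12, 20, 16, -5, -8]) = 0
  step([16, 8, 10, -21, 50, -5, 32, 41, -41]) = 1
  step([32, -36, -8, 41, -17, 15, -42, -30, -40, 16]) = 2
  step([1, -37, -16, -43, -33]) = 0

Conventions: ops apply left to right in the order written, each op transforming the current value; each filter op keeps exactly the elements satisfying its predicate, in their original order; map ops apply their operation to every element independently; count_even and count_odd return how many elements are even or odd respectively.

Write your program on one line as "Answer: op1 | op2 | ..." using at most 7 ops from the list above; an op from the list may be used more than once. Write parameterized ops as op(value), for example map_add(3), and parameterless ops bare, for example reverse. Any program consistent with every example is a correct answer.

filter_gt(9) | filter_odd | sort_asc | map_add(3) | map_add(8) | count_even

Check, running the answer program on each example:
  [-36, 12, 20, 16, -5, -8] -> [12, 20, 16] -> [] -> [] -> [] -> [] -> 0
  [16, 8, 10, -21, 50, -5, 32, 41, -41] -> [16, 10, 50, 32, 41] -> [41] -> [41] -> [44] -> [52] -> 1
  [32, -36, -8, 41, -17, 15, -42, -30, -40, 16] -> [32, 41, 15, 16] -> [41, 15] -> [15, 41] -> [18, 44] -> [26, 52] -> 2
  [1, -37, -16, -43, -33] -> [] -> [] -> [] -> [] -> [] -> 0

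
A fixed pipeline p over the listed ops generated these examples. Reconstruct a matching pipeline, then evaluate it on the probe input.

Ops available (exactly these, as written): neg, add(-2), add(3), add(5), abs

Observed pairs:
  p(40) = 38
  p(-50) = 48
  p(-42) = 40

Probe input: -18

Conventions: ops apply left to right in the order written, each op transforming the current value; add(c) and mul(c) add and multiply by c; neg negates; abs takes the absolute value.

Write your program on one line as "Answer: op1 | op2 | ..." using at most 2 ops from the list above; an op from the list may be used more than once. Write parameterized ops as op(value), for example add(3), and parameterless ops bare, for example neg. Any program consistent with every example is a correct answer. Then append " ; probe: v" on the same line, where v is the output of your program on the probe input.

abs | add(-2) ; probe: 16

Check, running the answer program on each example:
  40 -> 40 -> 38
  -50 -> 50 -> 48
  -42 -> 42 -> 40
  probe: -18 -> 18 -> 16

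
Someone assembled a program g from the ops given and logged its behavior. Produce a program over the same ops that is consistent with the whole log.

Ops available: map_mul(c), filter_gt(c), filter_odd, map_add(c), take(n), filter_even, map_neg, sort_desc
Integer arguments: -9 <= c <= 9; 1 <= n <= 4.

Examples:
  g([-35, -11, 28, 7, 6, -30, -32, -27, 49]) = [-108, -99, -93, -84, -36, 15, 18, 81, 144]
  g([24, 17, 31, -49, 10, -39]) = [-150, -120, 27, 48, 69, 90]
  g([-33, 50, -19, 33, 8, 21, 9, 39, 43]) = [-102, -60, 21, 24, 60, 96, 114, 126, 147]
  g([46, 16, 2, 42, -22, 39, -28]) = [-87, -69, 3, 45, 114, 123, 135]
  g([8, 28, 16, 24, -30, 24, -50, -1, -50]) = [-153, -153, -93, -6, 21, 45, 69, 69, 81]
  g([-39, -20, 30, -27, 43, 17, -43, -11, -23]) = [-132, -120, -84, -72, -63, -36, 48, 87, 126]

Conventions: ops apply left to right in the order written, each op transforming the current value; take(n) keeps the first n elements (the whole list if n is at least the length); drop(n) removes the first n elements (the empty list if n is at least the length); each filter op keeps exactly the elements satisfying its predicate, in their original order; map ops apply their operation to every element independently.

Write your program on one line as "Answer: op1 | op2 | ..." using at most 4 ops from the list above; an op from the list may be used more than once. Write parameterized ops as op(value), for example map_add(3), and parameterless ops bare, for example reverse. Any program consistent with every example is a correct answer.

map_neg | sort_desc | map_add(1) | map_mul(-3)

Check, running the answer program on each example:
  [-35, -11, 28, 7, 6, -30, -32, -27, 49] -> [35, 11, -28, -7, -6, 30, 32, 27, -49] -> [35, 32, 30, 27, 11, -6, -7, -28, -49] -> [36, 33, 31, 28, 12, -5, -6, -27, -48] -> [-108, -99, -93, -84, -36, 15, 18, 81, 144]
  [24, 17, 31, -49, 10, -39] -> [-24, -17, -31, 49, -10, 39] -> [49, 39, -10, -17, -24, -31] -> [50, 40, -9, -16, -23, -30] -> [-150, -120, 27, 48, 69, 90]
  [-33, 50, -19, 33, 8, 21, 9, 39, 43] -> [33, -50, 19, -33, -8, -21, -9, -39, -43] -> [33, 19, -8, -9, -21, -33, -39, -43, -50] -> [34, 20, -7, -8, -20, -32, -38, -42, -49] -> [-102, -60, 21, 24, 60, 96, 114, 126, 147]
  [46, 16, 2, 42, -22, 39, -28] -> [-46, -16, -2, -42, 22, -39, 28] -> [28, 22, -2, -16, -39, -42, -46] -> [29, 23, -1, -15, -38, -41, -45] -> [-87, -69, 3, 45, 114, 123, 135]
  [8, 28, 16, 24, -30, 24, -50, -1, -50] -> [-8, -28, -16, -24, 30, -24, 50, 1, 50] -> [50, 50, 30, 1, -8, -16, -24, -24, -28] -> [51, 51, 31, 2, -7, -15, -23, -23, -27] -> [-153, -153, -93, -6, 21, 45, 69, 69, 81]
  [-39, -20, 30, -27, 43, 17, -43, -11, -23] -> [39, 20, -30, 27, -43, -17, 43, 11, 23] -> [43, 39, 27, 23, 20, 11, -17, -30, -43] -> [44, 40, 28, 24, 21, 12, -16, -29, -42] -> [-132, -120, -84, -72, -63, -36, 48, 87, 126]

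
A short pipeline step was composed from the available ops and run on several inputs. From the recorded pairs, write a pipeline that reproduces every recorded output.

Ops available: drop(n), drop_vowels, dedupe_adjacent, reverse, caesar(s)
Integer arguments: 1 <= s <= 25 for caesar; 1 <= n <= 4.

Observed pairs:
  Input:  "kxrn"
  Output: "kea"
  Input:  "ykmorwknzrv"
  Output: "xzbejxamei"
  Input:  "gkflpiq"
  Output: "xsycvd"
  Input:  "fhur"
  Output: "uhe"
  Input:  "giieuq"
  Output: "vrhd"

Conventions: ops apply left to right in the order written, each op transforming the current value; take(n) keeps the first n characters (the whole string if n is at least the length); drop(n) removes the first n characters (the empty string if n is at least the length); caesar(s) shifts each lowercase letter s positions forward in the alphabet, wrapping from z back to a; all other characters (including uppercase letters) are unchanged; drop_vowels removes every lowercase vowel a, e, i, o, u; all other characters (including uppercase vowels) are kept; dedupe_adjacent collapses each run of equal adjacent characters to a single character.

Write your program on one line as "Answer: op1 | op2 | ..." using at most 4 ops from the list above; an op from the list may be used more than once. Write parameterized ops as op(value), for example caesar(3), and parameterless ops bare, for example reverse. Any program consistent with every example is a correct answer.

drop(1) | caesar(6) | caesar(7) | dedupe_adjacent

Check, running the answer program on each example:
  "kxrn" -> "xrn" -> "dxt" -> "kea" -> "kea"
  "ykmorwknzrv" -> "kmorwknzrv" -> "qsuxcqtfxb" -> "xzbejxamei" -> "xzbejxamei"
  "gkflpiq" -> "kflpiq" -> "qlrvow" -> "xsycvd" -> "xsycvd"
  "fhur" -> "hur" -> "nax" -> "uhe" -> "uhe"
  "giieuq" -> "iieuq" -> "ookaw" -> "vvrhd" -> "vrhd"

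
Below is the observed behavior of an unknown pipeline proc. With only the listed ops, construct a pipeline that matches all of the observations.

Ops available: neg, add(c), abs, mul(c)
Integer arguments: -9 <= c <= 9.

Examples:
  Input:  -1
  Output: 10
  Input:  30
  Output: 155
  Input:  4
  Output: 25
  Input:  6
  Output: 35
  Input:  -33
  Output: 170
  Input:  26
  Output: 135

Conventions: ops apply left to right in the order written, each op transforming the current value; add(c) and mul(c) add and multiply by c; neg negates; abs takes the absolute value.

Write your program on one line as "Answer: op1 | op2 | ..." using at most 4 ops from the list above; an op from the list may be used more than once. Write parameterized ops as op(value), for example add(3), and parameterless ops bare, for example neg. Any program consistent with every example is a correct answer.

abs | mul(-5) | abs | add(5)

Check, running the answer program on each example:
  -1 -> 1 -> -5 -> 5 -> 10
  30 -> 30 -> -150 -> 150 -> 155
  4 -> 4 -> -20 -> 20 -> 25
  6 -> 6 -> -30 -> 30 -> 35
  -33 -> 33 -> -165 -> 165 -> 170
  26 -> 26 -> -130 -> 130 -> 135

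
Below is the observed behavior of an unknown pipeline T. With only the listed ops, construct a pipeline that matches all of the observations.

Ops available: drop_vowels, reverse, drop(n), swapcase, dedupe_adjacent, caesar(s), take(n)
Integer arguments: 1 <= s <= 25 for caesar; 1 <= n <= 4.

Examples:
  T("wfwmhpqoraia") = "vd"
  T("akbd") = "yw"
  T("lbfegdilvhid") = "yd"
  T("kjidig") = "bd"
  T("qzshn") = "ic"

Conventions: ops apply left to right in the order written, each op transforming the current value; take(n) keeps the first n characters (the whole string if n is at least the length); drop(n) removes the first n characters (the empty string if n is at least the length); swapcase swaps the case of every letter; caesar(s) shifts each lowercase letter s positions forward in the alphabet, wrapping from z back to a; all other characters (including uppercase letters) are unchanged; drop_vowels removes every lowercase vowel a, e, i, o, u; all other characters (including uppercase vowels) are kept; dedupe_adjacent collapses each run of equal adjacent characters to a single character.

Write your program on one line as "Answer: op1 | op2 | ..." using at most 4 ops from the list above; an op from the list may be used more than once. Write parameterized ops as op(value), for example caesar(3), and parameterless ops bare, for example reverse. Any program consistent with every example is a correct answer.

reverse | caesar(16) | take(2) | caesar(5)

Check, running the answer program on each example:
  "wfwmhpqoraia" -> "aiaroqphmwfw" -> "qyqhegfxcmvm" -> "qy" -> "vd"
  "akbd" -> "dbka" -> "traq" -> "tr" -> "yw"
  "lbfegdilvhid" -> "dihvlidgefbl" -> "tyxlbytwuvrb" -> "ty" -> "yd"
  "kjidig" -> "gidijk" -> "wytyza" -> "wy" -> "bd"
  "qzshn" -> "nhszq" -> "dxipg" -> "dx" -> "ic"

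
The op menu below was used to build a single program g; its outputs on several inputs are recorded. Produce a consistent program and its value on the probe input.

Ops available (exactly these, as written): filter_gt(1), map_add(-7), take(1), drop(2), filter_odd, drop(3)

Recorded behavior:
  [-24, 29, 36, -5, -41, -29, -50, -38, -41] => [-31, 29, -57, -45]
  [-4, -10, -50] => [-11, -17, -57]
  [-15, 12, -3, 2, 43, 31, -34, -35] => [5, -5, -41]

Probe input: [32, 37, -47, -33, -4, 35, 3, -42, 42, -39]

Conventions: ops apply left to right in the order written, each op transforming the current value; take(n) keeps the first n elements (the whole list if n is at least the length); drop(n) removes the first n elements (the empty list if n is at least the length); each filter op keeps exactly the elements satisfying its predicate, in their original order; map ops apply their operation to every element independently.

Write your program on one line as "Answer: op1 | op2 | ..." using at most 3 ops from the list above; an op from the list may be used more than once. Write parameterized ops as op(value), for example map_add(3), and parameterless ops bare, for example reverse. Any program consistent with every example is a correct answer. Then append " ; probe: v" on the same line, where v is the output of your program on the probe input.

map_add(-7) | filter_odd ; probe: [25, -11, -49, 35]

Check, running the answer program on each example:
  [-24, 29, 36, -5, -41, -29, -50, -38, -41] -> [-31, 22, 29, -12, -48, -36, -57, -45, -48] -> [-31, 29, -57, -45]
  [-4, -10, -50] -> [-11, -17, -57] -> [-11, -17, -57]
  [-15, 12, -3, 2, 43, 31, -34, -35] -> [-22, 5, -10, -5, 36, 24, -41, -42] -> [5, -5, -41]
  probe: [32, 37, -47, -33, -4, 35, 3, -42, 42, -39] -> [25, 30, -54, -40, -11, 28, -4, -49, 35, -46] -> [25, -11, -49, 35]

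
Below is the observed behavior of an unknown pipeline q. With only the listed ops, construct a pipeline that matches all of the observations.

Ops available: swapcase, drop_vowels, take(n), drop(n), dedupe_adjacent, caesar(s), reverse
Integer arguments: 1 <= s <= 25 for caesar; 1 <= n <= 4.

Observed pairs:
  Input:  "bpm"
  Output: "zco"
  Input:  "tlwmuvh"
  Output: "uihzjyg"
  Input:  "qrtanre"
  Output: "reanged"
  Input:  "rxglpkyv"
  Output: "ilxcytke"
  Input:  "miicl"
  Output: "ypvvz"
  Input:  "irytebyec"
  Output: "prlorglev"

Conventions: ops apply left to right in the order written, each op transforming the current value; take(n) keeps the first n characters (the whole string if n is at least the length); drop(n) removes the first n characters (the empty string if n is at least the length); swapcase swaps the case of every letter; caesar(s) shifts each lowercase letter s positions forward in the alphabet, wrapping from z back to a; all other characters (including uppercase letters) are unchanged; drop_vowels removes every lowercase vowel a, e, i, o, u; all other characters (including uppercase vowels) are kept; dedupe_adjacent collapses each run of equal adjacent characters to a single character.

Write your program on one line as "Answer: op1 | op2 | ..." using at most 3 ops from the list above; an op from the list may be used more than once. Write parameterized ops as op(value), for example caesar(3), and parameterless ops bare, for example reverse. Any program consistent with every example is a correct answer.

reverse | caesar(13)

Check, running the answer program on each example:
  "bpm" -> "mpb" -> "zco"
  "tlwmuvh" -> "hvumwlt" -> "uihzjyg"
  "qrtanre" -> "ernatrq" -> "reanged"
  "rxglpkyv" -> "vykplgxr" -> "ilxcytke"
  "miicl" -> "lciim" -> "ypvvz"
  "irytebyec" -> "ceybetyri" -> "prlorglev"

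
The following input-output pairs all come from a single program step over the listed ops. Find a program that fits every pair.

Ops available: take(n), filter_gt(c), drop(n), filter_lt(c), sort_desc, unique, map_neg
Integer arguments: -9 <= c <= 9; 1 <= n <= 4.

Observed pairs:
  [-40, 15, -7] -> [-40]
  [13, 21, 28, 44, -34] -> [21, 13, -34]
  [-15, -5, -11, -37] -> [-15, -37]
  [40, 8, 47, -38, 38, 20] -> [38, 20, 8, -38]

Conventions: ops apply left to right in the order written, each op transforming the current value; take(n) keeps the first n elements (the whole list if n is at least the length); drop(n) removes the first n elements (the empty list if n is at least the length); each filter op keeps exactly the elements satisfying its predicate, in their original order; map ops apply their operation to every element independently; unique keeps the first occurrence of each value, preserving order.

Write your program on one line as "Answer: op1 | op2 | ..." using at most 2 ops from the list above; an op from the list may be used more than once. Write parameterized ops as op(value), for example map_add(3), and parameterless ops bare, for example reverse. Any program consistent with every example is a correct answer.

sort_desc | drop(2)

Check, running the answer program on each example:
  [-40, 15, -7] -> [15, -7, -40] -> [-40]
  [13, 21, 28, 44, -34] -> [44, 28, 21, 13, -34] -> [21, 13, -34]
  [-15, -5, -11, -37] -> [-5, -11, -15, -37] -> [-15, -37]
  [40, 8, 47, -38, 38, 20] -> [47, 40, 38, 20, 8, -38] -> [38, 20, 8, -38]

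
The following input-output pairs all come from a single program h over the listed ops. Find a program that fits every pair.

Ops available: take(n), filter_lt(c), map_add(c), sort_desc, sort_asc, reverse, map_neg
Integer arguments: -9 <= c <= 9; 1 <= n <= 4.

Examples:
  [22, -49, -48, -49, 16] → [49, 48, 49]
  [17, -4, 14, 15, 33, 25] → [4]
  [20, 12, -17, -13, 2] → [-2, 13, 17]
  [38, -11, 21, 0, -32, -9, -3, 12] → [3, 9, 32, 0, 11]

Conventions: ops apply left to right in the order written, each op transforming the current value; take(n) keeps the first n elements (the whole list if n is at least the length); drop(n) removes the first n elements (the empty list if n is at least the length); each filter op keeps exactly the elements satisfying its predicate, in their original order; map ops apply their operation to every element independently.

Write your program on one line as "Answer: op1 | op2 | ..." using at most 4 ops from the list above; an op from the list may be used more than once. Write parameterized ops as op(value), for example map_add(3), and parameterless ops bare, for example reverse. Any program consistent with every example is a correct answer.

filter_lt(3) | map_neg | reverse

Check, running the answer program on each example:
  [22, -49, -48, -49, 16] -> [-49, -48, -49] -> [49, 48, 49] -> [49, 48, 49]
  [17, -4, 14, 15, 33, 25] -> [-4] -> [4] -> [4]
  [20, 12, -17, -13, 2] -> [-17, -13, 2] -> [17, 13, -2] -> [-2, 13, 17]
  [38, -11, 21, 0, -32, -9, -3, 12] -> [-11, 0, -32, -9, -3] -> [11, 0, 32, 9, 3] -> [3, 9, 32, 0, 11]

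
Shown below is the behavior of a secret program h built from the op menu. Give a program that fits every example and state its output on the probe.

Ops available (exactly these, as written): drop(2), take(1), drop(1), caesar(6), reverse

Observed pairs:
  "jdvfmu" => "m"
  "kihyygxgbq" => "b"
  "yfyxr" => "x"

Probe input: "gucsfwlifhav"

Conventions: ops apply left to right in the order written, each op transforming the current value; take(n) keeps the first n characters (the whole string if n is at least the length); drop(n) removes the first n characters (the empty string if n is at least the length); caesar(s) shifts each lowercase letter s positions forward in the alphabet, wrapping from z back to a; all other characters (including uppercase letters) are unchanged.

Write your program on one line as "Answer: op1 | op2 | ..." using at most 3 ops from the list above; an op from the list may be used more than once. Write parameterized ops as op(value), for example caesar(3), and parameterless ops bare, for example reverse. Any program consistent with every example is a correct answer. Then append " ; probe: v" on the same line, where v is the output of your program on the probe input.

reverse | drop(1) | take(1) ; probe: "a"

Check, running the answer program on each example:
  "jdvfmu" -> "umfvdj" -> "mfvdj" -> "m"
  "kihyygxgbq" -> "qbgxgyyhik" -> "bgxgyyhik" -> "b"
  "yfyxr" -> "rxyfy" -> "xyfy" -> "x"
  probe: "gucsfwlifhav" -> "vahfilwfscug" -> "ahfilwfscug" -> "a"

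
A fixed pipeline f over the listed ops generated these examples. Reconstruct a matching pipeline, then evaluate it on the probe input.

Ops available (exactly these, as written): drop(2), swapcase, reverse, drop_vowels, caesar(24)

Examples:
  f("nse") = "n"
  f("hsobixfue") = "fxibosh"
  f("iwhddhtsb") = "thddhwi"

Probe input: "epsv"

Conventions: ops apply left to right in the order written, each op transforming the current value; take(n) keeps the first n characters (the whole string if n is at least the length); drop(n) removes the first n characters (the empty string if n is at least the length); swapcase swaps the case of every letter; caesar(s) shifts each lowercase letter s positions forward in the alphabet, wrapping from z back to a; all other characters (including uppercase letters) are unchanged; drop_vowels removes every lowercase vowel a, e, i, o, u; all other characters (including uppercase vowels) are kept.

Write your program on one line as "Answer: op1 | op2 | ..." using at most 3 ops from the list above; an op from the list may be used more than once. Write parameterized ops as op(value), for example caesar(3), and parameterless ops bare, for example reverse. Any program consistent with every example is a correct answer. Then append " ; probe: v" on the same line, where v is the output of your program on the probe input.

reverse | drop(2) ; probe: "pe"

Check, running the answer program on each example:
  "nse" -> "esn" -> "n"
  "hsobixfue" -> "eufxibosh" -> "fxibosh"
  "iwhddhtsb" -> "bsthddhwi" -> "thddhwi"
  probe: "epsv" -> "vspe" -> "pe"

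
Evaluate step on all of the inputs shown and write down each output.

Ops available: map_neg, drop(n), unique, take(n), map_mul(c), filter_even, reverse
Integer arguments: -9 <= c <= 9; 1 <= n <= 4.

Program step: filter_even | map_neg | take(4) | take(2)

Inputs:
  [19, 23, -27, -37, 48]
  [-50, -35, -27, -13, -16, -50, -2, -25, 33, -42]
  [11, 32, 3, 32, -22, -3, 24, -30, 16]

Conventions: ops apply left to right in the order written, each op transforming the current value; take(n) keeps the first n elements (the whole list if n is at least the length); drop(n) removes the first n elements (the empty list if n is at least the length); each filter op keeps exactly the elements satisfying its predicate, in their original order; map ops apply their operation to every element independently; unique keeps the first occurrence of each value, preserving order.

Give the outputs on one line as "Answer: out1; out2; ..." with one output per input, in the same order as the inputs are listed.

Execution, op by op:
  [19, 23, -27, -37, 48] -> [48] -> [-48] -> [-48] -> [-48]
  [-50, -35, -27, -13, -16, -50, -2, -25, 33, -42] -> [-50, -16, -50, -2, -42] -> [50, 16, 50, 2, 42] -> [50, 16, 50, 2] -> [50, 16]
  [11, 32, 3, 32, -22, -3, 24, -30, 16] -> [32, 32, -22, 24, -30, 16] -> [-32, -32, 22, -24, 30, -16] -> [-32, -32, 22, -24] -> [-32, -32]

[-48]; [50, 16]; [-32, -32]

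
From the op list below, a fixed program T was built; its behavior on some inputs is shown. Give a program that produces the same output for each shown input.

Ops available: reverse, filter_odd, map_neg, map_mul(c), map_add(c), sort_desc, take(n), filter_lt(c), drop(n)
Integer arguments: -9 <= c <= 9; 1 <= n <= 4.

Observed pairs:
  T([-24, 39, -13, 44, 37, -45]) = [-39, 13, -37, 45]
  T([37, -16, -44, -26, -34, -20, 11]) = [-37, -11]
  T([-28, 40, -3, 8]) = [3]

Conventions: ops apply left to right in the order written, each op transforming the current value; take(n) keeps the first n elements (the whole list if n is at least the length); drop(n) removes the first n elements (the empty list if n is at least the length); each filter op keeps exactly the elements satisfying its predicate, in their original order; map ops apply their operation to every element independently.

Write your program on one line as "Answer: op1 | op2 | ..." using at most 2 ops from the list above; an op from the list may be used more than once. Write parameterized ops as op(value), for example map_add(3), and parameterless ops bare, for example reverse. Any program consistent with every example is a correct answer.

map_neg | filter_odd

Check, running the answer program on each example:
  [-24, 39, -13, 44, 37, -45] -> [24, -39, 13, -44, -37, 45] -> [-39, 13, -37, 45]
  [37, -16, -44, -26, -34, -20, 11] -> [-37, 16, 44, 26, 34, 20, -11] -> [-37, -11]
  [-28, 40, -3, 8] -> [28, -40, 3, -8] -> [3]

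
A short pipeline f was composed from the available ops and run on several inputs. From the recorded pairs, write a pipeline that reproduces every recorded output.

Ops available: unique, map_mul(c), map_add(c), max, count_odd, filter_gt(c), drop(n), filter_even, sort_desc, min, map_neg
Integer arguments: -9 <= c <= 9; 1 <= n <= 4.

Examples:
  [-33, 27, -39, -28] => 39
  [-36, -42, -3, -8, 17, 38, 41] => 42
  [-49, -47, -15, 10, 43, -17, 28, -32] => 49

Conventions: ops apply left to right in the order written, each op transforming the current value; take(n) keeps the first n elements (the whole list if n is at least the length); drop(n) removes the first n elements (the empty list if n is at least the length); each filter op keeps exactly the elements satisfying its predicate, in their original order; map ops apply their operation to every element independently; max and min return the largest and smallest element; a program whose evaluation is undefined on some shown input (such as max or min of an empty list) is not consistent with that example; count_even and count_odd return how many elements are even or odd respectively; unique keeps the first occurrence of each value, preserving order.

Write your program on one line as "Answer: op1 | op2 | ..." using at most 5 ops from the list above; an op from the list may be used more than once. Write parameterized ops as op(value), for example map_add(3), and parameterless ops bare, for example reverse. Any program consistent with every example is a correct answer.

sort_desc | map_neg | filter_gt(9) | max

Check, running the answer program on each example:
  [-33, 27, -39, -28] -> [27, -28, -33, -39] -> [-27, 28, 33, 39] -> [28, 33, 39] -> 39
  [-36, -42, -3, -8, 17, 38, 41] -> [41, 38, 17, -3, -8, -36, -42] -> [-41, -38, -17, 3, 8, 36, 42] -> [36, 42] -> 42
  [-49, -47, -15, 10, 43, -17, 28, -32] -> [43, 28, 10, -15, -17, -32, -47, -49] -> [-43, -28, -10, 15, 17, 32, 47, 49] -> [15, 17, 32, 47, 49] -> 49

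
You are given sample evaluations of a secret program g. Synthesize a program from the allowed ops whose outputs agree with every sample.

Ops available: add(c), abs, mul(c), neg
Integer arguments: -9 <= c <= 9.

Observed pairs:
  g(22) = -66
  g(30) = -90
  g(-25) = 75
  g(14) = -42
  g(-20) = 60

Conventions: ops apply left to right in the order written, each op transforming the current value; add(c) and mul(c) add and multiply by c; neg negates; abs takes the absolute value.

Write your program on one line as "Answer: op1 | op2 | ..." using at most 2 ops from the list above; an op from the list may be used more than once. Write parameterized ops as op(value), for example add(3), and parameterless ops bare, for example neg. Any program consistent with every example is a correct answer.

mul(3) | neg

Check, running the answer program on each example:
  22 -> 66 -> -66
  30 -> 90 -> -90
  -25 -> -75 -> 75
  14 -> 42 -> -42
  -20 -> -60 -> 60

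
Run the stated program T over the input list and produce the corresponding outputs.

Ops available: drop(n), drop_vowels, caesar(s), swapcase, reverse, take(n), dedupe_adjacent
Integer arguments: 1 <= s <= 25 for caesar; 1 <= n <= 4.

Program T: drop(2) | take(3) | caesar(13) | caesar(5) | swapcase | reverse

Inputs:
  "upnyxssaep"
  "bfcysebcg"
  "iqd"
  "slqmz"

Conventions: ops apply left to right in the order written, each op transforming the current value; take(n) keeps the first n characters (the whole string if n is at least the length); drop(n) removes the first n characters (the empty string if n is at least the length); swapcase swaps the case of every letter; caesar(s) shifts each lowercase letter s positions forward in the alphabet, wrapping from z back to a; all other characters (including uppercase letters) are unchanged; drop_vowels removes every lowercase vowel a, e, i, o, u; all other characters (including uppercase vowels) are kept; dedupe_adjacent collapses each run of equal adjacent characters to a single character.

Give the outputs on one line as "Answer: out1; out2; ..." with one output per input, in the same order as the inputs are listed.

"PQF"; "KQU"; "V"; "REI"

Execution, op by op:
  "upnyxssaep" -> "nyxssaep" -> "nyx" -> "alk" -> "fqp" -> "FQP" -> "PQF"
  "bfcysebcg" -> "cysebcg" -> "cys" -> "plf" -> "uqk" -> "UQK" -> "KQU"
  "iqd" -> "d" -> "d" -> "q" -> "v" -> "V" -> "V"
  "slqmz" -> "qmz" -> "qmz" -> "dzm" -> "ier" -> "IER" -> "REI"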